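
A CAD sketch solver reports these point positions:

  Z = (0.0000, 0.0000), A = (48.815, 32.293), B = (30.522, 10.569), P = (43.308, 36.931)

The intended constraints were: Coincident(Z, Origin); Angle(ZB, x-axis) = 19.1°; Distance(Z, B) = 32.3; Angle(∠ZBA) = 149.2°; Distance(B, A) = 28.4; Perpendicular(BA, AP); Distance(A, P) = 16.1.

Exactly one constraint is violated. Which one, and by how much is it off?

Distance(A, P) = 16.1 — off by 8.90.

Z = (0.00, 0.00) ✓; ZB at 19.10° ✓; |ZB| = 32.30 ✓; ∠ZBA = 149.2° ✓; |BA| = 28.40 ✓; ∠(BA, AP) = 90.00° ✓; |AP| = 7.200 ✗.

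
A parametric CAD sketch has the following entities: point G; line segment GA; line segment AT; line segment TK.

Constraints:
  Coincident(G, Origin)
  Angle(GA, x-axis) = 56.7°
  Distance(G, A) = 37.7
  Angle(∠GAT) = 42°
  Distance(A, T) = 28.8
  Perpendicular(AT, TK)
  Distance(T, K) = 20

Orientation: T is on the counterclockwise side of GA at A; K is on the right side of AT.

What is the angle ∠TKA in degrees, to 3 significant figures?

55.2°

G is at the origin; GA runs at 56.7° with length 37.7, so A = 37.7·(cos 56.7°, sin 56.7°) = (20.7, 31.5). ∠GAT = 42.0°, so AT runs at 56.7° + (180° − 42.0°) = 195° from the x-axis; with |AT| = 28.8, T = A + 28.8·(cos 195°, sin 195°) = (-7.16, 24.2). The perpendicularity gives TK at right angles to AT; with |TK| = 20.0 on the right of AT, K = T + 20.0·(-0.254, 0.967) = (-12.2, 43.5). Then cos ∠TKA = KT·KA / (|KT||KA|), giving 55.2°.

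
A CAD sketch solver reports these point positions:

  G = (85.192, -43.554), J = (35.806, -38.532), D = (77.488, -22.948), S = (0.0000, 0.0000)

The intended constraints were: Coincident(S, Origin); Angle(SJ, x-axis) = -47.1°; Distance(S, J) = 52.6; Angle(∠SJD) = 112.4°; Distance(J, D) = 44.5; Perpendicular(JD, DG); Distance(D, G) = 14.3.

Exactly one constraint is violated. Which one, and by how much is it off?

Distance(D, G) = 14.3 — off by 7.70.

S = (0.00, 0.00) ✓; SJ at -47.10° ✓; |SJ| = 52.60 ✓; ∠SJD = 112.4° ✓; |JD| = 44.50 ✓; ∠(JD, DG) = 90.00° ✓; |DG| = 22.00 ✗.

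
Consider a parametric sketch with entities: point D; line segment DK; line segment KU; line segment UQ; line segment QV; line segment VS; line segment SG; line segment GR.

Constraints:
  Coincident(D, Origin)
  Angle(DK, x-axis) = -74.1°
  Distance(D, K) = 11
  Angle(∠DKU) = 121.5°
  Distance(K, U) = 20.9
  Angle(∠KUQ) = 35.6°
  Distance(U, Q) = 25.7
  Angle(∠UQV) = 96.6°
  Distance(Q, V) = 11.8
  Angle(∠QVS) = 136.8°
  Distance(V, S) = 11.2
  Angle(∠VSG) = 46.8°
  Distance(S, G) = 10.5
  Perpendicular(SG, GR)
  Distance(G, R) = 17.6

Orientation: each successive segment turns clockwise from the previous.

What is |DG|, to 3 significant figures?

8.96

D is at the origin; DK runs at -74.1° with length 11.0, so K = (3.01, -10.6). ∠DKU = 121.5° gives KU at -133° from the x-axis; with |KU| = 20.9, U = (-11.1, -26.0). ∠KUQ = 35.6° gives UQ at 83.0° from the x-axis; with |UQ| = 25.7, Q = (-8.00, -0.455). ∠UQV = 96.6° gives QV at -0.400° from the x-axis; with |QV| = 11.8, V = (3.80, -0.538). ∠QVS = 136.8° gives VS at -43.6° from the x-axis; with |VS| = 11.2, S = (11.9, -8.26). ∠VSG = 46.8° gives SG at -177° from the x-axis; with |SG| = 10.5, G = (1.43, -8.85). Then |DG| = |G − D| = 8.96.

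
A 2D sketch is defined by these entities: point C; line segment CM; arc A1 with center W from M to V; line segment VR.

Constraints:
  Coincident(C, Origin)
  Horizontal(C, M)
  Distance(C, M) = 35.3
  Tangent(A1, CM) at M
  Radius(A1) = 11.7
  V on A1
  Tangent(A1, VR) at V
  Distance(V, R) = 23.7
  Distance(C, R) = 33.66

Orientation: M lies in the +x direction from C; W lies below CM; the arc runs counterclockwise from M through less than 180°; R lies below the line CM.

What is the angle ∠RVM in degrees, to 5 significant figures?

145.46°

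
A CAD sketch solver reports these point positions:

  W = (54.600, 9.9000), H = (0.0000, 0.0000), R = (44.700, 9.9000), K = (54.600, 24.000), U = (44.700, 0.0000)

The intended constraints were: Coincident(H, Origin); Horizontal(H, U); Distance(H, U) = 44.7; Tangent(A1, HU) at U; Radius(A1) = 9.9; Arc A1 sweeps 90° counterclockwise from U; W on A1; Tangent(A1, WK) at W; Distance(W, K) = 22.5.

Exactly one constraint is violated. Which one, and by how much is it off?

Distance(W, K) = 22.5 — off by 8.40.

H = (0.00, 0.00) ✓; H.y = 0.00, U.y = 0.00 ✓; |HU| = 44.70 ✓; ∠(RU, UH) = 90.00° ✓; |RU| = 9.900 ✓; bearing(R→W) − bearing(R→U) = 90.00° ✓; |RW| = 9.900 ✓; ∠(RW, WK) = 90.00° ✓; |WK| = 14.10 ✗.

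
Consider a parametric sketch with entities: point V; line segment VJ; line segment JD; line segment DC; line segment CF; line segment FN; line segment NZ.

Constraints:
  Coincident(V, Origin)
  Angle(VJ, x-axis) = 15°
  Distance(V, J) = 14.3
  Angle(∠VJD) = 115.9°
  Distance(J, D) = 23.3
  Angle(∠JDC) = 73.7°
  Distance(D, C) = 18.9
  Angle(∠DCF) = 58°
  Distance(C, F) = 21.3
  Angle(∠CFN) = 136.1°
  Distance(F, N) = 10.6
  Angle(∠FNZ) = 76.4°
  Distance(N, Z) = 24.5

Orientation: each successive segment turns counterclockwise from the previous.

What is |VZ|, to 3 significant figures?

37.0

V is at the origin; VJ runs at 15.0° with length 14.3, so J = (13.8, 3.70). ∠VJD = 115.9° gives JD at 79.1° from the x-axis; with |JD| = 23.3, D = (18.2, 26.6). ∠JDC = 73.7° gives DC at -175° from the x-axis; with |DC| = 18.9, C = (-0.597, 24.8). ∠DCF = 58.0° gives CF at -52.6° from the x-axis; with |CF| = 21.3, F = (12.3, 7.88). ∠CFN = 136.1° gives FN at -8.70° from the x-axis; with |FN| = 10.6, N = (22.8, 6.28). ∠FNZ = 76.4° gives NZ at 94.9° from the x-axis; with |NZ| = 24.5, Z = (20.7, 30.7). Then |VZ| = |Z − V| = 37.0.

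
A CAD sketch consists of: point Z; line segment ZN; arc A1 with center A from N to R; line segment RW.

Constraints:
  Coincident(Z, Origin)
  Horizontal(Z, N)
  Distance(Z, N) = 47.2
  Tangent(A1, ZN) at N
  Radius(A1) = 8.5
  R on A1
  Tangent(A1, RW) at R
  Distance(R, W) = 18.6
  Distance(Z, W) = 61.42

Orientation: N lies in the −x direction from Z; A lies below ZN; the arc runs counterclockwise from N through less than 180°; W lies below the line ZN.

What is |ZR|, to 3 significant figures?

56.4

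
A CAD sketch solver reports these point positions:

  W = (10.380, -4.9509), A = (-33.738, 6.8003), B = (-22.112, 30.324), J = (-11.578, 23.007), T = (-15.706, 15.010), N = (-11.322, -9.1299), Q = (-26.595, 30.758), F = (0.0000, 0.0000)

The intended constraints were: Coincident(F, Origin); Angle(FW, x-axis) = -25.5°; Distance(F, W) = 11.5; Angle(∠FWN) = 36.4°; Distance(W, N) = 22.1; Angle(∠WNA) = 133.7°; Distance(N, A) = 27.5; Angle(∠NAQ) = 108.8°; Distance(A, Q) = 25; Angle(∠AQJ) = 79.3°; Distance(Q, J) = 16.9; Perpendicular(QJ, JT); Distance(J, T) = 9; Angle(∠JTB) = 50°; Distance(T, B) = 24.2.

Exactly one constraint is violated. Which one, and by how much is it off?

Distance(T, B) = 24.2 — off by 7.60.

F = (0.00, 0.00) ✓; FW at -25.50° ✓; |FW| = 11.50 ✓; ∠FWN = 36.40° ✓; |WN| = 22.10 ✓; ∠WNA = 133.7° ✓; |NA| = 27.50 ✓; ∠NAQ = 108.8° ✓; |AQ| = 25.00 ✓; ∠AQJ = 79.30° ✓; |QJ| = 16.90 ✓; ∠(QJ, JT) = 90.00° ✓; |JT| = 9.000 ✓; ∠JTB = 50.00° ✓; |TB| = 16.60 ✗.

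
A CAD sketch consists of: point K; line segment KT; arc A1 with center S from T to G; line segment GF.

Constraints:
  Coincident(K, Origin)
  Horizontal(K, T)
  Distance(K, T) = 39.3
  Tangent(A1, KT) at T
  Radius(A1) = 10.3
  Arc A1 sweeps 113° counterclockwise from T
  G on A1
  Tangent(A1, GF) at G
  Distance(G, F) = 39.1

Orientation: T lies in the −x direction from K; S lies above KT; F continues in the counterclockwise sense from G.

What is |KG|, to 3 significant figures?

33.1

K is at the origin; KT is horizontal with |KT| = 39.3 and T on the −x side, so T = (-39.3, 0.00). A1 meets KT tangentially, so ST is at right angles to KT, so S = T + (0, 10.3) = (-39.3, 10.3). On A1, T sits at bearing -90° from S; a 113° counterclockwise sweep puts G at bearing 23°, so G = S + 10.3·(cos 23°, sin 23°) = (-29.8, 14.3). Then |KG| = |G − K| = 33.1.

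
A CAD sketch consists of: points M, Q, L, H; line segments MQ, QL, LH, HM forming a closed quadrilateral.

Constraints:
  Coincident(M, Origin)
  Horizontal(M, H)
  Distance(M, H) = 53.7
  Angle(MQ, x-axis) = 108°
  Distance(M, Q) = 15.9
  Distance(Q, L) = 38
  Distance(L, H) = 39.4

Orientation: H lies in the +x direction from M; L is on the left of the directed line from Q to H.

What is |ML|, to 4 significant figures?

42.92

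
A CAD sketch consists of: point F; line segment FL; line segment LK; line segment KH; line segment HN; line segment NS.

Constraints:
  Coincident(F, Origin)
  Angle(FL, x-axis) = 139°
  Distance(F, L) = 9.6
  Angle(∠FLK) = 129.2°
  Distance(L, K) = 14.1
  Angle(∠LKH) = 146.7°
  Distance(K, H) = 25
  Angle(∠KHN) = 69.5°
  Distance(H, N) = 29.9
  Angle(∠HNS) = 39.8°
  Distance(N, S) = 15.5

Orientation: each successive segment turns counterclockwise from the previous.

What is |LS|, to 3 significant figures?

21.9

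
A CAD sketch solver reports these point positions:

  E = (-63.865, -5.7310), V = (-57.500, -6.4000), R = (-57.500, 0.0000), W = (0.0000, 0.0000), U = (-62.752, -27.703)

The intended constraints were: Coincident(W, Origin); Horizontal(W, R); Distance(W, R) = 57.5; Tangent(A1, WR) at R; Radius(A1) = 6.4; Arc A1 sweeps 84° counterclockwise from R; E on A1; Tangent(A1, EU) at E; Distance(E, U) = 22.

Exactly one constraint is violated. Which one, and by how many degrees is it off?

Tangent(A1, EU) at E — off by 8.90°.

W = (0.00, 0.00) ✓; W.y = 0.00, R.y = 0.00 ✓; |WR| = 57.50 ✓; ∠(VR, RW) = 90.00° ✓; |VR| = 6.400 ✓; bearing(V→E) − bearing(V→R) = 84.00° ✓; |VE| = 6.400 ✓; ∠(VE, EU) = 81.10° ✗; |EU| = 22.00 ✓.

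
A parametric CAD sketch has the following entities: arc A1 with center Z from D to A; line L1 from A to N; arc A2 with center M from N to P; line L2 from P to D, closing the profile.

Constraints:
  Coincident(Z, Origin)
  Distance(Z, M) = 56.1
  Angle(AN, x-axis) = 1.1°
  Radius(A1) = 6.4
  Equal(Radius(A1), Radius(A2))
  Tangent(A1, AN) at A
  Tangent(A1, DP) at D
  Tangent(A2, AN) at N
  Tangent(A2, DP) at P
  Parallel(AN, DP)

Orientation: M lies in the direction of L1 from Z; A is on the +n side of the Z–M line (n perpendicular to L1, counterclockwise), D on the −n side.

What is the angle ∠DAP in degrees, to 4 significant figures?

77.15°

Tangency of A1 to both parallel lines with radius 6.4 puts A and D at Z ± 6.4·n: A = (-0.1229, 6.399), D = (0.1229, -6.399). Equal radii place N and P the same way about M: N = M + 6.4·n = (55.97, 7.476), P = M − 6.4·n = (56.21, -5.322). Then cos ∠DAP = AD·AP / (|AD||AP|), giving 77.15°.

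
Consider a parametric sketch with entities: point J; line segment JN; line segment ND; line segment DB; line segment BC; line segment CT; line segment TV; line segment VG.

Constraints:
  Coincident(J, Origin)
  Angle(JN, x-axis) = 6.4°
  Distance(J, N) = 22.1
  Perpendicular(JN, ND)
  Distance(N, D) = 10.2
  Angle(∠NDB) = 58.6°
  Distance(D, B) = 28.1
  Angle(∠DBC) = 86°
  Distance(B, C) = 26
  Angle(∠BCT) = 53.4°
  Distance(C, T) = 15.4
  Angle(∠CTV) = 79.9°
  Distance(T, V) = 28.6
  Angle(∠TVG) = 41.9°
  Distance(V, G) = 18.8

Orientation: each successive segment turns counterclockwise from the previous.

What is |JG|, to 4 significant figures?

21.49

J is at the origin; JN runs at 6.4° with length 22.1, so N = (21.96, 2.463). The perpendicularity gives ND at right angles to JN, so ND runs at 96.40°; with |ND| = 10.2, D = (20.83, 12.60). ∠NDB = 58.6° gives DB at -142.2° from the x-axis; with |DB| = 28.1, B = (-1.378, -4.623). ∠DBC = 86.0° gives BC at -48.20° from the x-axis; with |BC| = 26.0, C = (15.95, -24.01). ∠BCT = 53.4° gives CT at 78.40° from the x-axis; with |CT| = 15.4, T = (19.05, -8.920). ∠CTV = 79.9° gives TV at 178.5° from the x-axis; with |TV| = 28.6, V = (-9.542, -8.171). ∠TVG = 41.9° gives VG at -43.40° from the x-axis; with |VG| = 18.8, G = (4.118, -21.09). Then |JG| = |G − J| = 21.49.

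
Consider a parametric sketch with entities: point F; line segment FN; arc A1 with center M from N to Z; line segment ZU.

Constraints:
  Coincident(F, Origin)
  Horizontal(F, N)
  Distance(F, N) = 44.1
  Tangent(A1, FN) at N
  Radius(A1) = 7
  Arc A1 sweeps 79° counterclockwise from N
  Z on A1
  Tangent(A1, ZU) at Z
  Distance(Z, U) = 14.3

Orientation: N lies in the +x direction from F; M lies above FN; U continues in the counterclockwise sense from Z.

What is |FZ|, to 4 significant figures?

51.29

F is at the origin; FN is horizontal with |FN| = 44.1 and N on the +x side, so N = (44.10, 0.000). Tangency of A1 to FN means the radius MN is perpendicular to FN, so M = N + (0, 7) = (44.10, 7.000). On A1, N sits at bearing -90° from M; a 79° counterclockwise sweep puts Z at bearing -11°, so Z = M + 7.0·(cos -11°, sin -11°) = (50.97, 5.664). Then |FZ| = |Z − F| = 51.29.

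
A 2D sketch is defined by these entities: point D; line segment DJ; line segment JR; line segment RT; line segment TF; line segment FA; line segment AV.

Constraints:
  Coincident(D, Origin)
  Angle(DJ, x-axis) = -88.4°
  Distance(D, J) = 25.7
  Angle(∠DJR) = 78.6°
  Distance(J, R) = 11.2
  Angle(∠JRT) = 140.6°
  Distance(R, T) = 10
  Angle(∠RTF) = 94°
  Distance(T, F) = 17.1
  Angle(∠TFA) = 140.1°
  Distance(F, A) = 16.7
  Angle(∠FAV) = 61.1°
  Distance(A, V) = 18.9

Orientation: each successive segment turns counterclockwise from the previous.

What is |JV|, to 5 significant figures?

6.6845

D is at the origin; DJ runs at -88.4° with length 25.7, so J = (0.71759, -25.690). ∠DJR = 78.6° gives JR at 13.000° from the x-axis; with |JR| = 11.2, R = (11.631, -23.171). ∠JRT = 140.6° gives RT at 52.400° from the x-axis; with |RT| = 10.0, T = (17.732, -15.248). ∠RTF = 94.0° gives TF at 138.40° from the x-axis; with |TF| = 17.1, F = (4.9446, -3.8945). ∠TFA = 140.1° gives FA at 178.30° from the x-axis; with |FA| = 16.7, A = (-11.748, -3.3991). ∠FAV = 61.1° gives AV at -62.800° from the x-axis; with |AV| = 18.9, V = (-3.1089, -20.209). Then |JV| = |V − J| = 6.6845.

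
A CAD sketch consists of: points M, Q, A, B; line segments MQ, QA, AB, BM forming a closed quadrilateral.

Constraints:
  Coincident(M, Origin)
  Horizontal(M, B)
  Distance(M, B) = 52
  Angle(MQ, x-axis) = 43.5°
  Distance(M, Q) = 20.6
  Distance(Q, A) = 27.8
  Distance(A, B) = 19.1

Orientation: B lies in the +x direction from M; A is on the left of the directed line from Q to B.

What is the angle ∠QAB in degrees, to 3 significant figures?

114°

M is at the origin; M and B share the same y with |MB| = 52.0 and B in +x, so B = (52.0, 0). MQ runs at 43.5° with |MQ| = 20.6, so Q = (14.9, 14.2). A is determined by |QA| = 27.8 and |AB| = 19.1 together: it lies at the intersection of circle(Q, 27.8) and circle(B, 19.1). With |QB| = 39.7, the foot of the radical line on QB is 25.0 from Q and the perpendicular offset is √(27.8² − 25.0²) = 12.2. Taking the left-of-QB solution: A = (42.6, 16.6).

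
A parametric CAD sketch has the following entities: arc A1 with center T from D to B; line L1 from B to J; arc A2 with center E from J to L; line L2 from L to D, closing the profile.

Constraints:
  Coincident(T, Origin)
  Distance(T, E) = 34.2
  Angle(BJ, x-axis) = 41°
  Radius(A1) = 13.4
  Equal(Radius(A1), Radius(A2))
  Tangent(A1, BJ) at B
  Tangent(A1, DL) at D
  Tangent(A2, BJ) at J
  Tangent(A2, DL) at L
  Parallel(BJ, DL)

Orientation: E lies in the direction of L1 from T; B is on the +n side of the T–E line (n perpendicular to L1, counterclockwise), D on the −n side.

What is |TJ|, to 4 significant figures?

36.73

The slot axis is L1's direction at 41.0°, so u = (cos 41.0°, sin 41.0°) = (0.7547, 0.6561) and n = (−sin 41.0°, cos 41.0°) = (-0.6561, 0.7547). T is at the origin and E lies 34.2 along u from T, so E = 34.2·u = (25.81, 22.44). Tangency of A1 to both parallel lines with radius 13.4 puts B and D at T ± 13.4·n: B = (-8.791, 10.11), D = (8.791, -10.11). Equal radii place J and L the same way about E: J = E + 13.4·n = (17.02, 32.55), L = E − 13.4·n = (34.60, 12.32). Then |TJ| = |J − T| = 36.73.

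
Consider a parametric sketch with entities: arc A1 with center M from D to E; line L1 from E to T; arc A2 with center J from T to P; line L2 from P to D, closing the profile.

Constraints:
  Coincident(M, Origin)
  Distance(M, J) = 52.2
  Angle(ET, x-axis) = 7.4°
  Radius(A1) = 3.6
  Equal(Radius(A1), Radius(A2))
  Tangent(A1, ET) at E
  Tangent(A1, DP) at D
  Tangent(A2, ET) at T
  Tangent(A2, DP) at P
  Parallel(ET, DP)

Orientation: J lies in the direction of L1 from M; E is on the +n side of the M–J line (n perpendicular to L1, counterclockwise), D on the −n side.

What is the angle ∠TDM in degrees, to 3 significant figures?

82.1°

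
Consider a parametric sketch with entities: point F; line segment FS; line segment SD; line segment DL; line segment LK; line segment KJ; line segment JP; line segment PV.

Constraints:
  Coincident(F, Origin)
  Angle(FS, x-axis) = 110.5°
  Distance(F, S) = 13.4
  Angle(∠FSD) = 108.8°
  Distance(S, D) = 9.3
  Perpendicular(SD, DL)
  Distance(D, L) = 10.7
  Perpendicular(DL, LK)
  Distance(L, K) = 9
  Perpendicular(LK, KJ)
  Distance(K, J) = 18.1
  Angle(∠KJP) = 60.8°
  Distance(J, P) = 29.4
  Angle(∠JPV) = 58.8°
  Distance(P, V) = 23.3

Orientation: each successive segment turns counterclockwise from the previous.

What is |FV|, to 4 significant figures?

11.56

∠KJP = 60.8° gives JP at -149.1° from the x-axis; with |JP| = 29.4, P = (-30.44, 4.841). ∠JPV = 58.8° gives PV at -27.90° from the x-axis; with |PV| = 23.3, V = (-9.848, -6.062). Then |FV| = |V − F| = 11.56.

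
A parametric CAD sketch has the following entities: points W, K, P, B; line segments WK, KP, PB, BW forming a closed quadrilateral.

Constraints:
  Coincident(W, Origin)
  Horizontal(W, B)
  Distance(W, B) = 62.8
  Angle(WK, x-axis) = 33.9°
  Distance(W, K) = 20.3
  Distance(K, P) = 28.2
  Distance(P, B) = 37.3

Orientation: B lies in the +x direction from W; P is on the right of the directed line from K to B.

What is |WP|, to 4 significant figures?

31.84

W is at the origin; W and B share the same y with |WB| = 62.8 and B in +x, so B = (62.8, 0). WK runs at 33.9° with |WK| = 20.3, so K = (16.85, 11.32). P is determined by |KP| = 28.2 and |PB| = 37.3 together: it lies at the intersection of circle(K, 28.2) and circle(B, 37.3). With |KB| = 47.33, the foot of the radical line on KB is 17.37 from K and the perpendicular offset is √(28.2² − 17.37²) = 22.22. Taking the right-of-KB solution: P = (28.39, -14.41).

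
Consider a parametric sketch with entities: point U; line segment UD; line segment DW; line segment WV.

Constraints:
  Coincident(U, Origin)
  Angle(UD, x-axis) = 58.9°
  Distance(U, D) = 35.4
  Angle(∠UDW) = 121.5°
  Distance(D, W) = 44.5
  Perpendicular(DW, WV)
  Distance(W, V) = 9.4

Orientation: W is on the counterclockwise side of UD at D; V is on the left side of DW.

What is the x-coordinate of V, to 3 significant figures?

-10.5

U is at the origin; UD runs at 58.9° with length 35.4, so D = 35.4·(cos 58.9°, sin 58.9°) = (18.3, 30.3). ∠UDW = 121.5°, so DW runs at 58.9° + (180° − 121.5°) = 117° from the x-axis; with |DW| = 44.5, W = D + 44.5·(cos 117°, sin 117°) = (-2.19, 69.8). DW is perpendicular to WV; with |WV| = 9.4 on the left of DW, V = W + 9.4·(-0.888, -0.460) = (-10.5, 65.5). So V.x = -10.5.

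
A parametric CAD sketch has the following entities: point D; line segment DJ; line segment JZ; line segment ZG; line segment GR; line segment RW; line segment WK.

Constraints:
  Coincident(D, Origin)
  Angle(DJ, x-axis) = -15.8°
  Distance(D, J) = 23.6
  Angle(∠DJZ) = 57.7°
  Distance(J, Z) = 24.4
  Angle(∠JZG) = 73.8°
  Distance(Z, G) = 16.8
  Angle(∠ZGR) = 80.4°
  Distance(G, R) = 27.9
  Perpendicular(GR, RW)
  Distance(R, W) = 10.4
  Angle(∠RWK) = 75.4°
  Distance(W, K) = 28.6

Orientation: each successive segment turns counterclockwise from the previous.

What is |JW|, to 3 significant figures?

5.44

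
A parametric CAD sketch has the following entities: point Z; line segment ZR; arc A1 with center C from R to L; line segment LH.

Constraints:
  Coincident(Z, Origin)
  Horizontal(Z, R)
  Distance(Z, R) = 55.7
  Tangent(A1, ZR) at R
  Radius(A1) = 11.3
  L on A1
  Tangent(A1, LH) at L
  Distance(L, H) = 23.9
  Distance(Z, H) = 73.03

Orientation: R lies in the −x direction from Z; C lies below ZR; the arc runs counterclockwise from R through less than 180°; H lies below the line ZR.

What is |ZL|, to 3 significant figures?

68.1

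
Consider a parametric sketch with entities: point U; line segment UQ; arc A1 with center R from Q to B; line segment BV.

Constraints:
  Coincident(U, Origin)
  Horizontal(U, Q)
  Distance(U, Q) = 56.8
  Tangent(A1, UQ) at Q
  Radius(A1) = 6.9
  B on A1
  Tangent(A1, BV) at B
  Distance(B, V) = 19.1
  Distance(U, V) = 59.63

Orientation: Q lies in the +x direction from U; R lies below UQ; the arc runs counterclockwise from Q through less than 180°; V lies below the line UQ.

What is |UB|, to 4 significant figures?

50.65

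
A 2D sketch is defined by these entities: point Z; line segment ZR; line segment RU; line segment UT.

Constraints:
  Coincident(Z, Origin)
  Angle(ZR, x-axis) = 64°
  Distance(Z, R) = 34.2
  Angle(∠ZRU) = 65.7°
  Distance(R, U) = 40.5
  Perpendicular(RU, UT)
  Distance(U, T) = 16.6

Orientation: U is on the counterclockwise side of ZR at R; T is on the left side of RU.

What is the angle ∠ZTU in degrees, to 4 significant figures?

118.9°

Z is at the origin; ZR runs at 64.0° with length 34.2, so R = 34.2·(cos 64.0°, sin 64.0°) = (14.99, 30.74). ∠ZRU = 65.7°, so RU runs at 64.0° + (180° − 65.7°) = 178.3° from the x-axis; with |RU| = 40.5, U = R + 40.5·(cos 178.3°, sin 178.3°) = (-25.49, 31.94). The perpendicularity gives UT at right angles to RU; with |UT| = 16.6 on the left of RU, T = U + 16.6·(-0.02967, -0.9996) = (-25.98, 15.35). Then cos ∠ZTU = TZ·TU / (|TZ||TU|), giving 118.9°.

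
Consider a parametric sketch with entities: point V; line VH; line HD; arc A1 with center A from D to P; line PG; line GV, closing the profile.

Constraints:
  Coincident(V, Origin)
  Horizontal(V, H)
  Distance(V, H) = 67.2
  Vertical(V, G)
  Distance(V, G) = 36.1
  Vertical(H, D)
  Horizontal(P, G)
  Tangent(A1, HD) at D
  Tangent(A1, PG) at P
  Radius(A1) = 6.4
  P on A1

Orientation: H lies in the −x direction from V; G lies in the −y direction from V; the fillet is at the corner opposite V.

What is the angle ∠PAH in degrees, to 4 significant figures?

167.8°

V is at the origin; V and H share the same y with |VH| = 67.2 and H on the −x side, so H = (-67.20, 0.000). VG is vertical with |VG| = 36.1 and G on the −y side, so G = (0.000, -36.10). The virtual corner opposite V is at (-67.20, -36.10). Tangency of A1 to HD means the radius AD is perpendicular to HD and the tangent condition forces AP to be normal to PG, with radius 6.4, so the center A sits 6.4 in from both sides at A = (-60.80, -29.70). That places the tangent points at D = (-67.20, -29.70) on HD and P = (-60.80, -36.10) on PG. Then cos ∠PAH = AP·AH / (|AP||AH|), giving 167.8°.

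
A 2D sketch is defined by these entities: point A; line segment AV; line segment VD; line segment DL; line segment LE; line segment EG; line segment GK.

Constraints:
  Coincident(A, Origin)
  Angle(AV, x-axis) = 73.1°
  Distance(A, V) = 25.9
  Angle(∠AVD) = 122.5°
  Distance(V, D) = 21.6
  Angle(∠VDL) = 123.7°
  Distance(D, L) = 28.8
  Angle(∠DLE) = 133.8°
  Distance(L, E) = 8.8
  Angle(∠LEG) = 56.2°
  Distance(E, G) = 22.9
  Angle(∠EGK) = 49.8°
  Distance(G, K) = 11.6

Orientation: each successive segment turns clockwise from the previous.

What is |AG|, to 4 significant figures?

34.27

∠DLE = 133.8° gives LE at -86.90° from the x-axis; with |LE| = 8.8, E = (50.64, 3.023). ∠LEG = 56.2° gives EG at 149.3° from the x-axis; with |EG| = 22.9, G = (30.95, 14.71). Then |AG| = |G − A| = 34.27.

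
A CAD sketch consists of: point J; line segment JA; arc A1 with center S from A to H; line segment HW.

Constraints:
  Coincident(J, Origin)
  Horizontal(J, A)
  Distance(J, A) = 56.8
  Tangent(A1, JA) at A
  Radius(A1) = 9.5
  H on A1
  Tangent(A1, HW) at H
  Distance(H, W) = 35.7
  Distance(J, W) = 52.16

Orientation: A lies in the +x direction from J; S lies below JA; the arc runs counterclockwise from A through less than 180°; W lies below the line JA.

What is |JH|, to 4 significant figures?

48.36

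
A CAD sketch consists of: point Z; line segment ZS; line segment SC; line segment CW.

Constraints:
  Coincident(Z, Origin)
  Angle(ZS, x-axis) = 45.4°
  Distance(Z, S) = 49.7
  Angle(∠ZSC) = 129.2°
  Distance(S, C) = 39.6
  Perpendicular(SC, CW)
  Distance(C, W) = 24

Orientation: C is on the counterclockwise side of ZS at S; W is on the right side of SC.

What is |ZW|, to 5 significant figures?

94.609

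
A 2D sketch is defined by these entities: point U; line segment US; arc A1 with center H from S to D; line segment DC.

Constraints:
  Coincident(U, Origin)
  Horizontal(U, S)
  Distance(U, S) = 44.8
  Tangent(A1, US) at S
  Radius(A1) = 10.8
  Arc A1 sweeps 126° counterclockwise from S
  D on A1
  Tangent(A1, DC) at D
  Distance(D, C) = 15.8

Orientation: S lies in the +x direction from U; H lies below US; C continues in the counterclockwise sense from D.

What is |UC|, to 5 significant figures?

54.336

U is at the origin; US is horizontal with |US| = 44.8 and S on the +x side, so S = (44.800, 0.0000). The tangent condition forces HS to be normal to US, so H = S + (0, -10.8) = (44.800, -10.800). On A1, S sits at bearing 90° from H; a 126° counterclockwise sweep puts D at bearing 216°, so D = H + 10.8·(cos 216°, sin 216°) = (36.063, -17.148). A1 meets DC tangentially, so HD is at right angles to DC, so DC runs along (−sin 216°, cos 216°); with |DC| = 15.8, C = (45.350, -29.931). Then |UC| = |C − U| = 54.336.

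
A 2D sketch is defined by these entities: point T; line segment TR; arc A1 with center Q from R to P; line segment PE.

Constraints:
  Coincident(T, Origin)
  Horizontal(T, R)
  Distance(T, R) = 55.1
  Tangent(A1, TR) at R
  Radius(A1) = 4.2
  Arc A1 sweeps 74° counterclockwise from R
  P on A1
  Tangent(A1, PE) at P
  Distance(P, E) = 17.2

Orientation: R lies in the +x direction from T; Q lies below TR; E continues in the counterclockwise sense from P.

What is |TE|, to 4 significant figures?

50.29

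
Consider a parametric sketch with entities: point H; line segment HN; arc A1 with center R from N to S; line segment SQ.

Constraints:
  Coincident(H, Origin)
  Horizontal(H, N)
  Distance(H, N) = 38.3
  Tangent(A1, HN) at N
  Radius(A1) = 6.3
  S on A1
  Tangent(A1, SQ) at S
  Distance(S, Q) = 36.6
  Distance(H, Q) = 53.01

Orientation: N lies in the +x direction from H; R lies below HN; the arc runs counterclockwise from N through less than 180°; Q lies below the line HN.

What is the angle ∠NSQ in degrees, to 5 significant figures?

135.54°

H is at the origin; HN is horizontal with |HN| = 38.3 and N on the +x side, so N = (38.300, 0.0000). The tangent condition forces RN to be normal to HN, so R = N + (0, -6.3) = (38.300, -6.3000). Since RS ⟂ SQ (tangency), |RQ| = √(6.3² + 36.6²) = 37.138 regardless of where S sits on A1. So Q lies on both circle(H, 53.01) and circle(R, 37.138); the below-HN intersection is Q = (31.311, -42.775). S is the foot of the tangent from Q: S = (32.001, -6.1812).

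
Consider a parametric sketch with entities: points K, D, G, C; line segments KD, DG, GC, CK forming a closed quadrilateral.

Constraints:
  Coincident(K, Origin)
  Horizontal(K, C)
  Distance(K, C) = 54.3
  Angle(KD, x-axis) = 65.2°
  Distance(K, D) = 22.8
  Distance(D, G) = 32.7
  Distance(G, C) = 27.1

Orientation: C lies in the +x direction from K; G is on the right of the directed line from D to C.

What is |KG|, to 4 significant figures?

28.66

K is at the origin; KC is horizontal with |KC| = 54.3 and C in +x, so C = (54.3, 0). KD runs at 65.2° with |KD| = 22.8, so D = (9.564, 20.70). G is determined by |DG| = 32.7 and |GC| = 27.1 together: it lies at the intersection of circle(D, 32.7) and circle(C, 27.1). With |DC| = 49.29, the foot of the radical line on DC is 28.04 from D and the perpendicular offset is √(32.7² − 28.04²) = 16.82. Taking the right-of-DC solution: G = (27.95, -6.342).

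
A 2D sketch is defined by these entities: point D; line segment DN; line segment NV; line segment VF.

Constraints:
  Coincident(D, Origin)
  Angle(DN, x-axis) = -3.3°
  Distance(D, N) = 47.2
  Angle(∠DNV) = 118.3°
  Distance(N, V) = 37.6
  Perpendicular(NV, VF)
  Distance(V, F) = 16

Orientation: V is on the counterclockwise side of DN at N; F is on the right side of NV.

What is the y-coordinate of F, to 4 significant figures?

20.92

D is at the origin; DN runs at -3.3° with length 47.2, so N = 47.2·(cos -3.3°, sin -3.3°) = (47.12, -2.717). ∠DNV = 118.3°, so NV runs at -3.3° + (180° − 118.3°) = 58.40° from the x-axis; with |NV| = 37.6, V = N + 37.6·(cos 58.40°, sin 58.40°) = (66.82, 29.31). The perpendicularity gives VF at right angles to NV; with |VF| = 16.0 on the right of NV, F = V + 16.0·(0.8517, -0.5240) = (80.45, 20.92). So F.y = 20.92.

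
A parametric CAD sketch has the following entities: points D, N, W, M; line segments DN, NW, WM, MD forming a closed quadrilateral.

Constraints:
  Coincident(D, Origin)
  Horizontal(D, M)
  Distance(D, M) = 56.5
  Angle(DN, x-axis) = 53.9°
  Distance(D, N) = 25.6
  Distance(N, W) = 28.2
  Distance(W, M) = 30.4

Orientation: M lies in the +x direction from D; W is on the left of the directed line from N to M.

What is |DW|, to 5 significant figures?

50.414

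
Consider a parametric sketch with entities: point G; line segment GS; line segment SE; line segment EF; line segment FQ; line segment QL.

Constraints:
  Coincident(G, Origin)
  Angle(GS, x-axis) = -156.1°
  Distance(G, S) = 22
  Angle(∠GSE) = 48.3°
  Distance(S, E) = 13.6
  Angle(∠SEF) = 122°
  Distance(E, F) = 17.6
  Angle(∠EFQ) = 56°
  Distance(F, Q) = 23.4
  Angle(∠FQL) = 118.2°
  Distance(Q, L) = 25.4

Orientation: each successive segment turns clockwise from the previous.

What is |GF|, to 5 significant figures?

8.4262

G is at the origin; GS runs at -156.1° with length 22.0, so S = (-20.114, -8.9131). ∠GSE = 48.3° gives SE at 72.200° from the x-axis; with |SE| = 13.6, E = (-15.956, 4.0358). ∠SEF = 122.0° gives EF at 14.200° from the x-axis; with |EF| = 17.6, F = (1.1061, 8.3533). Then |GF| = |F − G| = 8.4262.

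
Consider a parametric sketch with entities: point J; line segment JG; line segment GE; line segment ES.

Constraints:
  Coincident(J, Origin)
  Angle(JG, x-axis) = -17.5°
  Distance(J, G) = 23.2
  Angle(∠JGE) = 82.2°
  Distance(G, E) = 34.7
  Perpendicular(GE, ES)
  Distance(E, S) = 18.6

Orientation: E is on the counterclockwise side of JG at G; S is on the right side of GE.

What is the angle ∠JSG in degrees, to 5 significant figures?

24.620°

J is at the origin; JG runs at -17.5° with length 23.2, so G = 23.2·(cos -17.5°, sin -17.5°) = (22.126, -6.9764). ∠JGE = 82.2°, so GE runs at -17.5° + (180° − 82.2°) = 80.300° from the x-axis; with |GE| = 34.7, E = G + 34.7·(cos 80.300°, sin 80.300°) = (27.973, 27.228). GE is perpendicular to ES; with |ES| = 18.6 on the right of GE, S = E + 18.6·(0.98570, -0.16849) = (46.307, 24.094). Then cos ∠JSG = SJ·SG / (|SJ||SG|), giving 24.620°.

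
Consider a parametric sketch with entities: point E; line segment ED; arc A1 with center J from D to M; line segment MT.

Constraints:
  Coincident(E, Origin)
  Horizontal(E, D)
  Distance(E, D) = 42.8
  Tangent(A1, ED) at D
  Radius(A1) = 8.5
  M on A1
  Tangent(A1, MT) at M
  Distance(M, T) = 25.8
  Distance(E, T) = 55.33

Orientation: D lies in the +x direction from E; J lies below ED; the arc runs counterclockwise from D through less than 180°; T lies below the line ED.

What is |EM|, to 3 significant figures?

36.4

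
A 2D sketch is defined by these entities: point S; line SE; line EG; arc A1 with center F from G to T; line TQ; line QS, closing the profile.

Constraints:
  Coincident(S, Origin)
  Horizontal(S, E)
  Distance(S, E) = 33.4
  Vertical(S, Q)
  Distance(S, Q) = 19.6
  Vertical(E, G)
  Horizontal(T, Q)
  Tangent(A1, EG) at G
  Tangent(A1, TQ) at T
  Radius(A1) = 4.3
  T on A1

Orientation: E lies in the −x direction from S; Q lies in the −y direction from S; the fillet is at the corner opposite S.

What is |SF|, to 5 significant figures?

32.877

S and Q share the same x with |SQ| = 19.6 and Q on the −y side, so Q = (0.0000, -19.600). The virtual corner opposite S is at (-33.400, -19.600). A1 meets EG tangentially, so FG is at right angles to EG and the tangent condition forces FT to be normal to TQ, with radius 4.3, so the center F sits 4.3 in from both sides at F = (-29.100, -15.300). Then |SF| = |F − S| = 32.877.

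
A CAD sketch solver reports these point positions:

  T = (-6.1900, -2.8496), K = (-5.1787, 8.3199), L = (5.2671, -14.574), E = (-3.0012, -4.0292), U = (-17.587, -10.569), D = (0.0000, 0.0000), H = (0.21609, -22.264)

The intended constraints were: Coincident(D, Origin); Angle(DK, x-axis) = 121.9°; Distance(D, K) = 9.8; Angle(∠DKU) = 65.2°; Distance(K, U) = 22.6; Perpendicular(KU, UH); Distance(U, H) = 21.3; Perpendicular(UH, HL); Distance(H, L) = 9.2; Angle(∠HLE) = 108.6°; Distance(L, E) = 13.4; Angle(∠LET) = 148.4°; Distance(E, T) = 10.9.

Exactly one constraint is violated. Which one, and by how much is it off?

Distance(E, T) = 10.9 — off by 7.50.

D = (0.00, 0.00) ✓; DK at 121.9° ✓; |DK| = 9.800 ✓; ∠DKU = 65.20° ✓; |KU| = 22.60 ✓; ∠(KU, UH) = 90.00° ✓; |UH| = 21.30 ✓; ∠(UH, HL) = 90.00° ✓; |HL| = 9.200 ✓; ∠HLE = 108.6° ✓; |LE| = 13.40 ✓; ∠LET = 148.4° ✓; |ET| = 3.400 ✗.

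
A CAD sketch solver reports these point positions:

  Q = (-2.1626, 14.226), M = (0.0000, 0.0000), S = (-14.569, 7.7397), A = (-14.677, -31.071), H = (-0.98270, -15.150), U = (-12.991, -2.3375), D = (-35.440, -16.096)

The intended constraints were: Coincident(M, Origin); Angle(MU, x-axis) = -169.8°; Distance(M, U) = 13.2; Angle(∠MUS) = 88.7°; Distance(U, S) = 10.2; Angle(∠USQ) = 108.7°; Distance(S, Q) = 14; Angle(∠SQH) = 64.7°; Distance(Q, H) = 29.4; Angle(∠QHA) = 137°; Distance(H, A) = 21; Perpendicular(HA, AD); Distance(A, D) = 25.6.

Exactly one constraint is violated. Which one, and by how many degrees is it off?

Perpendicular(HA, AD) — off by 4.90°.

M = (0.00, 0.00) ✓; MU at -169.8° ✓; |MU| = 13.20 ✓; ∠MUS = 88.70° ✓; |US| = 10.20 ✓; ∠USQ = 108.7° ✓; |SQ| = 14.00 ✓; ∠SQH = 64.70° ✓; |QH| = 29.40 ✓; ∠QHA = 137.0° ✓; |HA| = 21.00 ✓; ∠(HA, AD) = 85.10° ✗; |AD| = 25.60 ✓.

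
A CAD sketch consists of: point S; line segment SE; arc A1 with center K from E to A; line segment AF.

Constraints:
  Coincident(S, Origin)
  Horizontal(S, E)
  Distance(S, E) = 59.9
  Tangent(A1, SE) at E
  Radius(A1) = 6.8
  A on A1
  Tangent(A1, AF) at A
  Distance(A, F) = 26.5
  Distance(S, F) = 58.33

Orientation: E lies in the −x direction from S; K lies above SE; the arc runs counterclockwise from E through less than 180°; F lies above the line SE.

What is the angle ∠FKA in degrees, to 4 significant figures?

75.61°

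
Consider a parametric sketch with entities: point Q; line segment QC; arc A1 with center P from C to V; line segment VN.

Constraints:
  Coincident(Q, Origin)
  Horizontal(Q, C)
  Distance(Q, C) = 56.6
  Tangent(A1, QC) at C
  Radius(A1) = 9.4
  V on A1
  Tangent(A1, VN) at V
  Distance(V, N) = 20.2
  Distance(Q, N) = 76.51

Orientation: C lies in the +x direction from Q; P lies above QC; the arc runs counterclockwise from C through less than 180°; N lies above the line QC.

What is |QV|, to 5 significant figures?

65.759

Q is at the origin; Q and C share the same y with |QC| = 56.6 and C on the +x side, so C = (56.600, 0.0000). Tangency of A1 to QC means the radius PC is perpendicular to QC, so P = C + (0, 9.4) = (56.600, 9.4000). Since PV ⟂ VN (tangency), |PN| = √(9.4² + 20.2²) = 22.280 regardless of where V sits on A1. So N lies on both circle(Q, 76.51) and circle(P, 22.280); the above-QC intersection is N = (72.205, 25.302). V is the foot of the tangent from N: V = (65.461, 6.2614).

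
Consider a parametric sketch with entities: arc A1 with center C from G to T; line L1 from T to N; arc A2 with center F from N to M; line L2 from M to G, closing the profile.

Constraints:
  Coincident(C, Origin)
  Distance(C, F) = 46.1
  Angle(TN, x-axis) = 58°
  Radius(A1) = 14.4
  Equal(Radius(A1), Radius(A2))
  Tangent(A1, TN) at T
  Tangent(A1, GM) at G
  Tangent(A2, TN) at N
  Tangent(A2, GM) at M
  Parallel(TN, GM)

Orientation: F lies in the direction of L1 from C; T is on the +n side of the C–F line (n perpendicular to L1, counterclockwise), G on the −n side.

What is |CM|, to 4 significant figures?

48.30

The slot axis is L1's direction at 58.0°, so u = (cos 58.0°, sin 58.0°) = (0.5299, 0.8480) and n = (−sin 58.0°, cos 58.0°) = (-0.8480, 0.5299). C is at the origin and F lies 46.1 along u from C, so F = 46.1·u = (24.43, 39.10). Tangency of A1 to both parallel lines with radius 14.4 puts T and G at C ± 14.4·n: T = (-12.21, 7.631), G = (12.21, -7.631). Equal radii place N and M the same way about F: N = F + 14.4·n = (12.22, 46.73), M = F − 14.4·n = (36.64, 31.46). Then |CM| = |M − C| = 48.30.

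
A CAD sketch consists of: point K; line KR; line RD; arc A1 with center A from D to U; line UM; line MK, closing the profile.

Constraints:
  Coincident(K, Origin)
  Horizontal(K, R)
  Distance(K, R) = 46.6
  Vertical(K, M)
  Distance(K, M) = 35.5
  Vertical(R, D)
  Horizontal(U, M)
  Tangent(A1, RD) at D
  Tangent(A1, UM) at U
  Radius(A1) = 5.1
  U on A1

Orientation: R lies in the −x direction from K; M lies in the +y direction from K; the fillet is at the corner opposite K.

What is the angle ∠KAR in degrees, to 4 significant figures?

63.30°

K is at the origin; K and R share the same y with |KR| = 46.6 and R on the −x side, so R = (-46.60, 0.000). K and M share the same x with |KM| = 35.5 and M on the +y side, so M = (0.000, 35.50). The virtual corner opposite K is at (-46.60, 35.50). A1 meets RD tangentially, so AD is at right angles to RD and A1 meets UM tangentially, so AU is at right angles to UM, with radius 5.1, so the center A sits 5.1 in from both sides at A = (-41.50, 30.40). Then cos ∠KAR = AK·AR / (|AK||AR|), giving 63.30°.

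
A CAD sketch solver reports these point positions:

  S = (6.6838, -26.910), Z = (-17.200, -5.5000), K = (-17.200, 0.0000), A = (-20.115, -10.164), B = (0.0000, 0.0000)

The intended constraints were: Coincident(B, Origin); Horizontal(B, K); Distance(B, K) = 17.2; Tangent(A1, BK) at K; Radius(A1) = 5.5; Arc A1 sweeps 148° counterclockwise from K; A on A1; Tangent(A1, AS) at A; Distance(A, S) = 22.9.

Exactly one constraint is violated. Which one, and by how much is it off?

Distance(A, S) = 22.9 — off by 8.70.

B = (0.00, 0.00) ✓; B.y = 0.00, K.y = 0.00 ✓; |BK| = 17.20 ✓; ∠(ZK, KB) = 90.00° ✓; |ZK| = 5.500 ✓; bearing(Z→A) − bearing(Z→K) = 148.0° ✓; |ZA| = 5.500 ✓; ∠(ZA, AS) = 90.00° ✓; |AS| = 31.60 ✗.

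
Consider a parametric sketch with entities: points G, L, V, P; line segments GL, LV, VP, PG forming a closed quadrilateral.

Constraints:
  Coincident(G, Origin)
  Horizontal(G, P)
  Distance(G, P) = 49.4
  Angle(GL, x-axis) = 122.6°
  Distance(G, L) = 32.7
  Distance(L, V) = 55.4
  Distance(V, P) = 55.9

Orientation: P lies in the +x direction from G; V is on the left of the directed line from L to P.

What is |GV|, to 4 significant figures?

61.69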